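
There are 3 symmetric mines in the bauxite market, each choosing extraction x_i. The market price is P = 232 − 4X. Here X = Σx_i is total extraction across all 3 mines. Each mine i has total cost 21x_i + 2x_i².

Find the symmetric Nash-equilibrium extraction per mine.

A representative mine's profit is π_i = x_i(232 − 4X) − 21x_i − 2x_i², with X = x_i + Σ_{j≠i} x_j.
First-order condition: 211 − 12x_i − 4Σ_{j≠i} x_j = 0.
Imposing symmetry (x_j = x for all j) turns Σ_{j≠i} x_j into 2x, so 211 = 20x and x = 10.55.

10.55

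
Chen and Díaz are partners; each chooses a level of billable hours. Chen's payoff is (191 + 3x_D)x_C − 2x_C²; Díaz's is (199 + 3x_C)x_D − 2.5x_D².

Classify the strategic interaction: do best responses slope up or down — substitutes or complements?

strategic complements

Expanding Chen's payoff: 191x_C + 3x_Dx_C − 2x_C².
∂π/∂x_C = 191 + 3x_D − 4x_C = 0, so x_C = 47.75 + 0.75x_D.
The best-response slope dx_C/dx_D = 0.75 > 0: the reaction function is upward-sloping, so the choices are strategic complements.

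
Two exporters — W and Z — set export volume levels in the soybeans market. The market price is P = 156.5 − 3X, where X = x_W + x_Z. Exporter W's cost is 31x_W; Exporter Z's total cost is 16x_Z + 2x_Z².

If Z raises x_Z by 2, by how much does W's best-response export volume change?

-1

Exporter W's profit: π = x_W(156.5 − 3(x_W + x_Z)) − 31x_W.
∂π/∂x_W = 125.5 − 6x_W − 3x_Z = 0, so x_W = 251/12 − 0.5x_Z.
The reaction-function slope is −0.5, so a 2-unit rise in x_Z moves x_W by −0.5 × 2 = −1. W's best response falls — the actions are strategic substitutes.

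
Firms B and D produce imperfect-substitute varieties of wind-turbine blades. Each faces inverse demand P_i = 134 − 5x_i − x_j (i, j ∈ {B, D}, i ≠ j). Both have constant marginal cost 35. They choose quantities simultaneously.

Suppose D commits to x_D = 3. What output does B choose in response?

Firm B's profit: π = x_B(134 − 5x_B − x_D) − 35x_B.
∂π/∂x_B = 99 − 10x_B − x_D = 0 ⇒ x_B = 9.9 − 0.1x_D.
At x_D = 3: x_B = 9.9 − 0.1·3 = 9.6.

9.6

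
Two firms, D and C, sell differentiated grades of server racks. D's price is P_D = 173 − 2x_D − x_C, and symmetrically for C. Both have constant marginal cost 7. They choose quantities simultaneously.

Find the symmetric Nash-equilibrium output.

33.2

Firm D's profit: π = x_D(173 − 2x_D − x_C) − 7x_D.
∂π/∂x_D = 166 − 4x_D − x_C = 0 ⇒ x_D = 41.5 − 0.25x_C.
The game is symmetric, so in equilibrium x_C = x_D: the reaction function gives 1.25x_D = 41.5, hence x_D = 33.2.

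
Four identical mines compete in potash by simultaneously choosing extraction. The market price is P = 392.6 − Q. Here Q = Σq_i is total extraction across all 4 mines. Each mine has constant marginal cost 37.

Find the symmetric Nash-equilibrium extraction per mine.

71.12

A representative mine's profit is π_i = q_i(392.6 − Q) − 37q_i, with Q = q_i + Σ_{j≠i} q_j.
First-order condition: 355.6 − 2q_i − Σ_{j≠i} q_j = 0.
With identical mines, set every q_j = q: then 355.6 − 2q − 3q = 0, i.e. q = 355.6/5 = 71.12.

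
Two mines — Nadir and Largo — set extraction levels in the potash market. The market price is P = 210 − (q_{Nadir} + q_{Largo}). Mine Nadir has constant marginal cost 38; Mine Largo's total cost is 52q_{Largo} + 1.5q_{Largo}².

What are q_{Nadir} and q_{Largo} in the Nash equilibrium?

Mine Nadir's profit: π = q_{Nadir}(210 − (q_{Nadir} + q_{Largo})) − 38q_{Nadir}.
∂π/∂q_{Nadir} = 172 − 2q_{Nadir} − q_{Largo} = 0, so q_{Nadir} = 86 − 0.5q_{Largo}.
For Largo: ∂π/∂q_{Largo} = 158 − 5q_{Largo} − q_{Nadir} = 0 ⇒ q_{Largo} = 31.6 − 0.2q_{Nadir}.
Plugging q_{Largo} into Nadir's best response: q_{Nadir} = 86 − 0.5(31.6 − 0.2q_{Nadir}) ⇒ 0.9q_{Nadir} = 70.2, so q_{Nadir} = 78.
Then q_{Largo} = 31.6 − 0.2·78 = 16.

78, 16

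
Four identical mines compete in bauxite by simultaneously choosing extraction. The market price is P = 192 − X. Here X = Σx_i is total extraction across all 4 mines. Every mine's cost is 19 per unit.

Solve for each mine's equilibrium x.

34.6

A representative mine's profit is π_i = x_i(192 − X) − 19x_i, with X = x_i + Σ_{j≠i} x_j.
First-order condition: 173 − 2x_i − Σ_{j≠i} x_j = 0.
Imposing symmetry (x_j = x for all j) turns Σ_{j≠i} x_j into 3x, so 173 = 5x and x = 34.6.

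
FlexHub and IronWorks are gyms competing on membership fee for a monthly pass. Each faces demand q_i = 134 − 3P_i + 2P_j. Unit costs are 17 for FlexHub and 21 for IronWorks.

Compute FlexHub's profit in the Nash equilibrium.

FlexHub's profit: π = (P_{FlexHub} − 17)(134 − 3P_{FlexHub} + 2P_{IronWorks}).
∂π/∂P_{FlexHub} = 185 − 6P_{FlexHub} + 2P_{IronWorks} = 0 ⇒ P_{FlexHub} = 185/6 + (1/3)P_{IronWorks}.
Similarly P_{IronWorks} = 197/6 + (1/3)P_{FlexHub}.
Substituting the second reaction function into the first: P_{FlexHub} = 185/6 + (1/3)(197/6 + (1/3)P_{FlexHub}), which gives (8/9)P_{FlexHub} = 376/9 ⇒ P_{FlexHub} = 47.
Then P_{IronWorks} = 197/6 + (1/3)·47 = 48.5.
q_{FlexHub} = 134 − 3·47 + 2·48.5 = 90.
Profit = (47 − 17)·90 = 2700.

2700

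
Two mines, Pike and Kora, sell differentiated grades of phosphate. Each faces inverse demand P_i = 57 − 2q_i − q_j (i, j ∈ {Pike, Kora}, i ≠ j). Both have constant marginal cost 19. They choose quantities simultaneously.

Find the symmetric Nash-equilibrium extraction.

Mine Pike's profit: π = q_{Pike}(57 − 2q_{Pike} − q_{Kora}) − 19q_{Pike}.
∂π/∂q_{Pike} = 38 − 4q_{Pike} − q_{Kora} = 0 ⇒ q_{Pike} = 9.5 − 0.25q_{Kora}.
The game is symmetric, so in equilibrium q_{Kora} = q_{Pike}: the reaction function gives 1.25q_{Pike} = 9.5, hence q_{Pike} = 7.6.

7.6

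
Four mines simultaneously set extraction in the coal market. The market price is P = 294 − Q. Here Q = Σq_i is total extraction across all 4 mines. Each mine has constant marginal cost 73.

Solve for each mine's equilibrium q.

44.2

A representative mine's profit is π_i = q_i(294 − Q) − 73q_i, with Q = q_i + Σ_{j≠i} q_j.
First-order condition: 221 − 2q_i − Σ_{j≠i} q_j = 0.
Imposing symmetry (q_j = q for all j) turns Σ_{j≠i} q_j into 3q, so 221 = 5q and q = 44.2.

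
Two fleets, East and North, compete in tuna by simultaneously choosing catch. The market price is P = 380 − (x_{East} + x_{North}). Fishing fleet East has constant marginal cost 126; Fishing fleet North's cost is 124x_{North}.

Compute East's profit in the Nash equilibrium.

Fishing fleet East's profit: π = x_{East}(380 − (x_{East} + x_{North})) − 126x_{East}.
∂π/∂x_{East} = 254 − 2x_{East} − x_{North} = 0, so x_{East} = 127 − 0.5x_{North}.
By the same steps for North: x_{North} = 128 − 0.5x_{East}.
Plugging x_{North} into East's best response: x_{East} = 127 − 0.5(128 − 0.5x_{East}) ⇒ 0.75x_{East} = 63, so x_{East} = 84.
Then x_{North} = 128 − 0.5·84 = 86.
Price P = 380 − 170 = 210.
East's profit: (210 − 126)·84 = 7056.

7056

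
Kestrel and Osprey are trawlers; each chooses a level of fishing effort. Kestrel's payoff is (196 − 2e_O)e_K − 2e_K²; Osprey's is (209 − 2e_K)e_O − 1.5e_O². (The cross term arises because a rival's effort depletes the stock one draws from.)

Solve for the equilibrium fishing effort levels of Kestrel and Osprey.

21.25, 55.5

Expanding Kestrel's payoff: 196e_K − 2e_Oe_K − 2e_K².
∂π/∂e_K = 196 − 2e_O − 4e_K = 0, so e_K = 49 − 0.5e_O.
Likewise for Osprey: e_O = 209/3 − (2/3)e_K.
Substituting the second reaction function into the first: e_K = 49 − 0.5(209/3 − (2/3)e_K), which gives (2/3)e_K = 85/6 ⇒ e_K = 21.25.
Then e_O = 209/3 − (2/3)·21.25 = 55.5.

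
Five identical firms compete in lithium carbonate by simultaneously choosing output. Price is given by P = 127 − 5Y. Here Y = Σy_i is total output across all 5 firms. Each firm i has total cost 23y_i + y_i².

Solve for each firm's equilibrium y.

A representative firm's profit is π_i = y_i(127 − 5Y) − 23y_i − y_i², with Y = y_i + Σ_{j≠i} y_j.
First-order condition: 104 − 12y_i − 5Σ_{j≠i} y_j = 0.
Imposing symmetry (y_j = y for all j) turns Σ_{j≠i} y_j into 4y, so 104 = 32y and y = 3.25.

3.25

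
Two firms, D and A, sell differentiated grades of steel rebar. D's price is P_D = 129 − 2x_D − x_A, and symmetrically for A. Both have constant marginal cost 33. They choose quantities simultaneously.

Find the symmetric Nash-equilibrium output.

Firm D's profit: π = x_D(129 − 2x_D − x_A) − 33x_D.
∂π/∂x_D = 96 − 4x_D − x_A = 0 ⇒ x_D = 24 − 0.25x_A.
Setting x_D = x_A in the reaction function: x_D = 24 − 0.25x_D, so x_D = 24 / 1.25 = 19.2.

19.2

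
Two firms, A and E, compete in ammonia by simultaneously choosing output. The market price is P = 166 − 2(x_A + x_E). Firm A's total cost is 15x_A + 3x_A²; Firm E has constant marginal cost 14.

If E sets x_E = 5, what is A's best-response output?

14.1

Firm A's profit: π = x_A(166 − 2(x_A + x_E)) − 15x_A − 3x_A².
∂π/∂x_A = 151 − 10x_A − 2x_E = 0, so x_A = 15.1 − 0.2x_E.
At x_E = 5: x_A = 15.1 − 0.2·5 = 14.1.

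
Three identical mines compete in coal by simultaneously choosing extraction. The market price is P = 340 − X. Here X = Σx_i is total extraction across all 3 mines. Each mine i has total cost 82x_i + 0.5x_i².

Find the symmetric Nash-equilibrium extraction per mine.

51.6

A representative mine's profit is π_i = x_i(340 − X) − 82x_i − 0.5x_i², with X = x_i + Σ_{j≠i} x_j.
First-order condition: 258 − 3x_i − Σ_{j≠i} x_j = 0.
With identical mines, set every x_j = x: then 258 − 3x − 2x = 0, i.e. x = 258/5 = 51.6.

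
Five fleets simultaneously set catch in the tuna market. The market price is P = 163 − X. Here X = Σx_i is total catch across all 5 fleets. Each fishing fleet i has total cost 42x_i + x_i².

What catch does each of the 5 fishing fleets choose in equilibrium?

15.125

A representative fishing fleet's profit is π_i = x_i(163 − X) − 42x_i − x_i², with X = x_i + Σ_{j≠i} x_j.
First-order condition: 121 − 4x_i − Σ_{j≠i} x_j = 0.
With identical fishing fleets, set every x_j = x: then 121 − 4x − 4x = 0, i.e. x = 121/8 = 15.125.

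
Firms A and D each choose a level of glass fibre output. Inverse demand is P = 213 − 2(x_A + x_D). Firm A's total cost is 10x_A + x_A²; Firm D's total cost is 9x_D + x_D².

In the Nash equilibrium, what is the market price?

111.25

Firm A's profit: π = x_A(213 − 2(x_A + x_D)) − 10x_A − x_A².
∂π/∂x_A = 203 − 6x_A − 2x_D = 0, so x_A = 203/6 − (1/3)x_D.
By the same steps for D: x_D = 34 − (1/3)x_A.
Plugging x_D into A's best response: x_A = 203/6 − (1/3)(34 − (1/3)x_A) ⇒ (8/9)x_A = 22.5, so x_A = 25.3125.
Then x_D = 34 − (1/3)·25.3125 = 25.5625.
Equilibrium price: P = 213 − 2·50.875 = 111.25.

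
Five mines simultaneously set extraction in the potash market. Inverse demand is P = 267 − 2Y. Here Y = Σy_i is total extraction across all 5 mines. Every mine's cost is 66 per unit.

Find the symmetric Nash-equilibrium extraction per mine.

16.75

A representative mine's profit is π_i = y_i(267 − 2Y) − 66y_i, with Y = y_i + Σ_{j≠i} y_j.
First-order condition: 201 − 4y_i − 2Σ_{j≠i} y_j = 0.
Imposing symmetry (y_j = y for all j) turns Σ_{j≠i} y_j into 4y, so 201 = 12y and y = 16.75.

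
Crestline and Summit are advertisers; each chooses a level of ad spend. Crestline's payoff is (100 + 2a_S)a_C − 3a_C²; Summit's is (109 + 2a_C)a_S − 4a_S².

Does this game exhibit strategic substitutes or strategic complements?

Expanding Crestline's payoff: 100a_C + 2a_Sa_C − 3a_C².
∂π/∂a_C = 100 + 2a_S − 6a_C = 0, so a_C = 50/3 + (1/3)a_S.
The best-response slope da_C/da_S = 1/3 > 0: the reaction function is upward-sloping, so the choices are strategic complements.

strategic complements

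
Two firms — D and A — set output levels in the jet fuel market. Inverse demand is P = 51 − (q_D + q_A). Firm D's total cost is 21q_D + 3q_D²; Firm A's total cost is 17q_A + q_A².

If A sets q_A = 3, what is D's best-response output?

3.375

Firm D's profit: π = q_D(51 − (q_D + q_A)) − 21q_D − 3q_D².
∂π/∂q_D = 30 − 8q_D − q_A = 0, so q_D = 3.75 − 0.125q_A.
At q_A = 3: q_D = 3.75 − 0.125·3 = 3.375.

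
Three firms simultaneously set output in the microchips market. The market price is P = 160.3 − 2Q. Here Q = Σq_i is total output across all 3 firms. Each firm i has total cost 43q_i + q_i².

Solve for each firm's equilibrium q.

A representative firm's profit is π_i = q_i(160.3 − 2Q) − 43q_i − q_i², with Q = q_i + Σ_{j≠i} q_j.
First-order condition: 117.3 − 6q_i − 2Σ_{j≠i} q_j = 0.
Imposing symmetry (q_j = q for all j) turns Σ_{j≠i} q_j into 2q, so 117.3 = 10q and q = 11.73.

11.73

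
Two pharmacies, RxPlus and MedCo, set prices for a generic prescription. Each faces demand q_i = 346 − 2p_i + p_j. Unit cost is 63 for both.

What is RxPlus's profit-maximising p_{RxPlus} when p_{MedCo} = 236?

177

RxPlus's profit: π = (p_{RxPlus} − 63)(346 − 2p_{RxPlus} + p_{MedCo}).
∂π/∂p_{RxPlus} = 472 − 4p_{RxPlus} + p_{MedCo} = 0 ⇒ p_{RxPlus} = 118 + 0.25p_{MedCo}.
At p_{MedCo} = 236: p_{RxPlus} = 118 + 0.25·236 = 177.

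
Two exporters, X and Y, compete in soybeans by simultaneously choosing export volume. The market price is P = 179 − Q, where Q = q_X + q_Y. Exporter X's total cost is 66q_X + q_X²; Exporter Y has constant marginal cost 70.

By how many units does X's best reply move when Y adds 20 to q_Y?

-5

Exporter X's profit: π = q_X(179 − (q_X + q_Y)) − 66q_X − q_X².
∂π/∂q_X = 113 − 4q_X − q_Y = 0, so q_X = 28.25 − 0.25q_Y.
The reaction-function slope is −0.25, so a 20-unit rise in q_Y moves q_X by −0.25 × 20 = −5. X's best response falls — the actions are strategic substitutes.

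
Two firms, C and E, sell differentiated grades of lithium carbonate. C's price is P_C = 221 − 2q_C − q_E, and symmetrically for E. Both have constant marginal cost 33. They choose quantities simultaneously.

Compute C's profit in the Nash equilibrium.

2827.52

Firm C's profit: π = q_C(221 − 2q_C − q_E) − 33q_C.
∂π/∂q_C = 188 − 4q_C − q_E = 0 ⇒ q_C = 47 − 0.25q_E.
The game is symmetric, so in equilibrium q_E = q_C: the reaction function gives 1.25q_C = 47, hence q_C = 37.6.
P_C = 221 − 2·37.6 − 37.6 = 108.2.
Profit = (108.2 − 33)·37.6 = 2827.52.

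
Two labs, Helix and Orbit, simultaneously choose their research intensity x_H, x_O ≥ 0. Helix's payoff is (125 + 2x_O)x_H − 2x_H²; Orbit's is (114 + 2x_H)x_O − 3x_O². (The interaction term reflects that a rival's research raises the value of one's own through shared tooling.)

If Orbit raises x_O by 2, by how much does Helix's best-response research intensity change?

Expanding Helix's payoff: 125x_H + 2x_Ox_H − 2x_H².
∂π/∂x_H = 125 + 2x_O − 4x_H = 0, so x_H = 31.25 + 0.5x_O.
The reaction-function slope is 0.5, so a 2-unit rise in x_O moves x_H by 0.5 × 2 = 1. Helix's best response rises — the actions are strategic complements.

1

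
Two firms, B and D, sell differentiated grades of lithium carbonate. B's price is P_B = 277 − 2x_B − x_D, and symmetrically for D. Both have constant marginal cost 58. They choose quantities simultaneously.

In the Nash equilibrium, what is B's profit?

3836.88

Firm B's profit: π = x_B(277 − 2x_B − x_D) − 58x_B.
∂π/∂x_B = 219 − 4x_B − x_D = 0 ⇒ x_B = 54.75 − 0.25x_D.
The game is symmetric, so in equilibrium x_D = x_B: the reaction function gives 1.25x_B = 54.75, hence x_B = 43.8.
P_B = 277 − 2·43.8 − 43.8 = 145.6.
Profit = (145.6 − 58)·43.8 = 3836.88.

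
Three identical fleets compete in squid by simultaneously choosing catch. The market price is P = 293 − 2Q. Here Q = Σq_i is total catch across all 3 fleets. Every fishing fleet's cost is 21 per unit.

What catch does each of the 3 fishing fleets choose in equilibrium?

34

A representative fishing fleet's profit is π_i = q_i(293 − 2Q) − 21q_i, with Q = q_i + Σ_{j≠i} q_j.
First-order condition: 272 − 4q_i − 2Σ_{j≠i} q_j = 0.
In a symmetric equilibrium every fishing fleet chooses the same q, so Σ_{j≠i} q_j = 2q. The condition becomes 272 − 8q = 0, giving q = 272/8 = 34.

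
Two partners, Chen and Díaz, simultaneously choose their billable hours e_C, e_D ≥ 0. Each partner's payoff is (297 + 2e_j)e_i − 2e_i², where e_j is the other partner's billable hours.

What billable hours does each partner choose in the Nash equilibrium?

Chen's payoff is (297 + 2e_D)e_C − 2e_C².
∂π/∂e_C = 297 + 2e_D − 4e_C = 0, so e_C = 74.25 + 0.5e_D.
Setting e_C = e_D in the reaction function: e_C = 74.25 + 0.5e_C, so e_C = 74.25 / 0.5 = 148.5.

148.5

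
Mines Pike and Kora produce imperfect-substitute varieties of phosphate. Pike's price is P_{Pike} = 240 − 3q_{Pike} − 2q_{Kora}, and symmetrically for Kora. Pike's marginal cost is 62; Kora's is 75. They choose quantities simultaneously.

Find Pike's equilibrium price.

131.1875

Mine Pike's profit: π = q_{Pike}(240 − 3q_{Pike} − 2q_{Kora}) − 62q_{Pike}.
∂π/∂q_{Pike} = 178 − 6q_{Pike} − 2q_{Kora} = 0 ⇒ q_{Pike} = 89/3 − (1/3)q_{Kora}.
Similarly q_{Kora} = 27.5 − (1/3)q_{Pike}.
Substituting the second reaction function into the first: q_{Pike} = 89/3 − (1/3)(27.5 − (1/3)q_{Pike}), which gives (8/9)q_{Pike} = 20.5 ⇒ q_{Pike} = 23.0625.
Then q_{Kora} = 27.5 − (1/3)·23.0625 = 19.8125.
P_{Pike} = 240 − 3·23.0625 − 2·19.8125 = 131.1875.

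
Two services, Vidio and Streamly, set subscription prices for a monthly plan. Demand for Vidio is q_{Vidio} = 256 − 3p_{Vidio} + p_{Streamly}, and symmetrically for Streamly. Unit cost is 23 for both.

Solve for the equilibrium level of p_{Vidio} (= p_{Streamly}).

Vidio's profit: π = (p_{Vidio} − 23)(256 − 3p_{Vidio} + p_{Streamly}).
∂π/∂p_{Vidio} = 325 − 6p_{Vidio} + p_{Streamly} = 0 ⇒ p_{Vidio} = 325/6 + (1/6)p_{Streamly}.
The game is symmetric, so in equilibrium p_{Streamly} = p_{Vidio}: the reaction function gives (5/6)p_{Vidio} = 325/6, hence p_{Vidio} = 65.

65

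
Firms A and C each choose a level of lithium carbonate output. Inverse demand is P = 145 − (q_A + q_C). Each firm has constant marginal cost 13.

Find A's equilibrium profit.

Firm A's profit: π = q_A(145 − (q_A + q_C)) − 13q_A.
∂π/∂q_A = 132 − 2q_A − q_C = 0, so q_A = 66 − 0.5q_C.
The game is symmetric, so in equilibrium q_C = q_A: the reaction function gives 1.5q_A = 66, hence q_A = 44.
Price P = 145 − 88 = 57.
A's profit: (57 − 13)·44 = 1936.

1936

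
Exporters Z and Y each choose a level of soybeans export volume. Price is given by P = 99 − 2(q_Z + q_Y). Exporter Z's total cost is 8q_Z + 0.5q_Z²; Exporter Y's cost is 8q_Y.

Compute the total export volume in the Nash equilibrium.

Exporter Z's profit: π = q_Z(99 − 2(q_Z + q_Y)) − 8q_Z − 0.5q_Z².
∂π/∂q_Z = 91 − 5q_Z − 2q_Y = 0, so q_Z = 18.2 − 0.4q_Y.
For Y: ∂π/∂q_Y = 91 − 4q_Y − 2q_Z = 0 ⇒ q_Y = 22.75 − 0.5q_Z.
Plugging q_Y into Z's best response: q_Z = 18.2 − 0.4(22.75 − 0.5q_Z) ⇒ 0.8q_Z = 9.1, so q_Z = 11.375.
Then q_Y = 22.75 − 0.5·11.375 = 17.0625.
Total export volume: 11.375 + 17.0625 = 28.4375.

28.4375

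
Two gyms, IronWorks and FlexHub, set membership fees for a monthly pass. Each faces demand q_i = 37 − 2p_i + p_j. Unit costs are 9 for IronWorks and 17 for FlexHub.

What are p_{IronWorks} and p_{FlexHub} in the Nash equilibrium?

19.4, 22.6

IronWorks's profit: π = (p_{IronWorks} − 9)(37 − 2p_{IronWorks} + p_{FlexHub}).
∂π/∂p_{IronWorks} = 55 − 4p_{IronWorks} + p_{FlexHub} = 0 ⇒ p_{IronWorks} = 13.75 + 0.25p_{FlexHub}.
Similarly p_{FlexHub} = 17.75 + 0.25p_{IronWorks}.
Plugging p_{FlexHub} into IronWorks's best response: p_{IronWorks} = 13.75 + 0.25(17.75 + 0.25p_{IronWorks}) ⇒ 0.9375p_{IronWorks} = 18.1875, so p_{IronWorks} = 19.4.
Then p_{FlexHub} = 17.75 + 0.25·19.4 = 22.6.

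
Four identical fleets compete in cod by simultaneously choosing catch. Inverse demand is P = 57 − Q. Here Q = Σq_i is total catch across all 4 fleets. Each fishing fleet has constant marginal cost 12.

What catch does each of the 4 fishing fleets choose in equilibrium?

A representative fishing fleet's profit is π_i = q_i(57 − Q) − 12q_i, with Q = q_i + Σ_{j≠i} q_j.
First-order condition: 45 − 2q_i − Σ_{j≠i} q_j = 0.
Imposing symmetry (q_j = q for all j) turns Σ_{j≠i} q_j into 3q, so 45 = 5q and q = 9.

9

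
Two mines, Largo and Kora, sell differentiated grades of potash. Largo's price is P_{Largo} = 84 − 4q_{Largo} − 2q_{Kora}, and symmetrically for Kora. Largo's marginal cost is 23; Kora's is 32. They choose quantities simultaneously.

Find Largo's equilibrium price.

48.6

Mine Largo's profit: π = q_{Largo}(84 − 4q_{Largo} − 2q_{Kora}) − 23q_{Largo}.
∂π/∂q_{Largo} = 61 − 8q_{Largo} − 2q_{Kora} = 0 ⇒ q_{Largo} = 7.625 − 0.25q_{Kora}.
Similarly q_{Kora} = 6.5 − 0.25q_{Largo}.
Solving the two reaction functions simultaneously: (1 − (−0.25)(−0.25))q_{Largo} = 7.625 − 0.25·6.5, so 0.9375q_{Largo} = 6 and q_{Largo} = 6.4.
Then q_{Kora} = 6.5 − 0.25·6.4 = 4.9.
P_{Largo} = 84 − 4·6.4 − 2·4.9 = 48.6.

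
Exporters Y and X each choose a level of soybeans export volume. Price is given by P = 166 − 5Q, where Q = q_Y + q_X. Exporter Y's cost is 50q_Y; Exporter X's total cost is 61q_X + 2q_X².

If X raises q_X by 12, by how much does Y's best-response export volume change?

-6

Exporter Y's profit: π = q_Y(166 − 5(q_Y + q_X)) − 50q_Y.
∂π/∂q_Y = 116 − 10q_Y − 5q_X = 0, so q_Y = 11.6 − 0.5q_X.
The reaction-function slope is −0.5, so a 12-unit rise in q_X moves q_Y by −0.5 × 12 = −6. Y's best response falls — the actions are strategic substitutes.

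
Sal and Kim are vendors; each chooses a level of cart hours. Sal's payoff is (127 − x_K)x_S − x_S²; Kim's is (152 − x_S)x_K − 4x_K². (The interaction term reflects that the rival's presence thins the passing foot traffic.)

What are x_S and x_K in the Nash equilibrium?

57.6, 11.8

Expanding Sal's payoff: 127x_S − x_Kx_S − x_S².
∂π/∂x_S = 127 − x_K − 2x_S = 0, so x_S = 63.5 − 0.5x_K.
Likewise for Kim: x_K = 19 − 0.125x_S.
Solving the two reaction functions simultaneously: (1 − (−0.5)(−0.125))x_S = 63.5 − 0.5·19, so 0.9375x_S = 54 and x_S = 57.6.
Then x_K = 19 − 0.125·57.6 = 11.8.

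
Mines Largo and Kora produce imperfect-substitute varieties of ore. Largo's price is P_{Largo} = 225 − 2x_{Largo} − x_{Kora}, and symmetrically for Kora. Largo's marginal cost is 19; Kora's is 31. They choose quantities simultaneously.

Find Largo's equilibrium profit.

Mine Largo's profit: π = x_{Largo}(225 − 2x_{Largo} − x_{Kora}) − 19x_{Largo}.
∂π/∂x_{Largo} = 206 − 4x_{Largo} − x_{Kora} = 0 ⇒ x_{Largo} = 51.5 − 0.25x_{Kora}.
Similarly x_{Kora} = 48.5 − 0.25x_{Largo}.
Plugging x_{Kora} into Largo's best response: x_{Largo} = 51.5 − 0.25(48.5 − 0.25x_{Largo}) ⇒ 0.9375x_{Largo} = 39.375, so x_{Largo} = 42.
Then x_{Kora} = 48.5 − 0.25·42 = 38.
P_{Largo} = 225 − 2·42 − 38 = 103.
Profit = (103 − 19)·42 = 3528.

3528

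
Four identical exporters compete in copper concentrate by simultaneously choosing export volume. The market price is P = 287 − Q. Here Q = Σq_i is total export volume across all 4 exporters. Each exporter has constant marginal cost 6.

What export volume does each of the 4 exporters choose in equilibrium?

56.2

A representative exporter's profit is π_i = q_i(287 − Q) − 6q_i, with Q = q_i + Σ_{j≠i} q_j.
First-order condition: 281 − 2q_i − Σ_{j≠i} q_j = 0.
With identical exporters, set every q_j = q: then 281 − 2q − 3q = 0, i.e. q = 281/5 = 56.2.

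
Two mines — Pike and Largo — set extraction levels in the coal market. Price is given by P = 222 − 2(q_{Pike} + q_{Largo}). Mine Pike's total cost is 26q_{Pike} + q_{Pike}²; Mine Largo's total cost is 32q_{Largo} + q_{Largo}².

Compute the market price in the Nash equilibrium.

Mine Pike's profit: π = q_{Pike}(222 − 2(q_{Pike} + q_{Largo})) − 26q_{Pike} − q_{Pike}².
∂π/∂q_{Pike} = 196 − 6q_{Pike} − 2q_{Largo} = 0, so q_{Pike} = 98/3 − (1/3)q_{Largo}.
By the same steps for Largo: q_{Largo} = 95/3 − (1/3)q_{Pike}.
Solving the two reaction functions simultaneously: (1 − (−1/3)(−1/3))q_{Pike} = 98/3 − (1/3)·(95/3), so (8/9)q_{Pike} = 199/9 and q_{Pike} = 24.875.
Then q_{Largo} = 95/3 − (1/3)·24.875 = 23.375.
Equilibrium price: P = 222 − 2·48.25 = 125.5.

125.5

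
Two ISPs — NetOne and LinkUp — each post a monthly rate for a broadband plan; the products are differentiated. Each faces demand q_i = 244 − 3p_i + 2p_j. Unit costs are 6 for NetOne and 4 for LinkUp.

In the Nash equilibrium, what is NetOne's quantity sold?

177.375

NetOne's profit: π = (p_{NetOne} − 6)(244 − 3p_{NetOne} + 2p_{LinkUp}).
∂π/∂p_{NetOne} = 262 − 6p_{NetOne} + 2p_{LinkUp} = 0 ⇒ p_{NetOne} = 131/3 + (1/3)p_{LinkUp}.
Similarly p_{LinkUp} = 128/3 + (1/3)p_{NetOne}.
Plugging p_{LinkUp} into NetOne's best response: p_{NetOne} = 131/3 + (1/3)(128/3 + (1/3)p_{NetOne}) ⇒ (8/9)p_{NetOne} = 521/9, so p_{NetOne} = 65.125.
Then p_{LinkUp} = 128/3 + (1/3)·65.125 = 64.375.
q_{NetOne} = 244 − 3·65.125 + 2·64.375 = 177.375.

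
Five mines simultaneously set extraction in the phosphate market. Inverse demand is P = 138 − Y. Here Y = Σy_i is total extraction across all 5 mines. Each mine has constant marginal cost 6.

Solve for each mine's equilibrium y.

A representative mine's profit is π_i = y_i(138 − Y) − 6y_i, with Y = y_i + Σ_{j≠i} y_j.
First-order condition: 132 − 2y_i − Σ_{j≠i} y_j = 0.
Imposing symmetry (y_j = y for all j) turns Σ_{j≠i} y_j into 4y, so 132 = 6y and y = 22.

22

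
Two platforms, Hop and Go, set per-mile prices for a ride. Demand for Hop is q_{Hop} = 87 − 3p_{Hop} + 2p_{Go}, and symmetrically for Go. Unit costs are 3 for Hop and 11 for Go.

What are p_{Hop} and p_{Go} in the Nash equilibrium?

Hop's profit: π = (p_{Hop} − 3)(87 − 3p_{Hop} + 2p_{Go}).
∂π/∂p_{Hop} = 96 − 6p_{Hop} + 2p_{Go} = 0 ⇒ p_{Hop} = 16 + (1/3)p_{Go}.
Similarly p_{Go} = 20 + (1/3)p_{Hop}.
Solving the two reaction functions simultaneously: (1 − (1/3)(1/3))p_{Hop} = 16 + (1/3)·20, so (8/9)p_{Hop} = 68/3 and p_{Hop} = 25.5.
Then p_{Go} = 20 + (1/3)·25.5 = 28.5.

25.5, 28.5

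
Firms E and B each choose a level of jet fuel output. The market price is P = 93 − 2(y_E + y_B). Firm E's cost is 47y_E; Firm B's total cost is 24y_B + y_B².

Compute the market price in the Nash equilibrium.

60.8

Firm E's profit: π = y_E(93 − 2(y_E + y_B)) − 47y_E.
∂π/∂y_E = 46 − 4y_E − 2y_B = 0, so y_E = 11.5 − 0.5y_B.
For B: ∂π/∂y_B = 69 − 6y_B − 2y_E = 0 ⇒ y_B = 11.5 − (1/3)y_E.
Substituting the second reaction function into the first: y_E = 11.5 − 0.5(11.5 − (1/3)y_E), which gives (5/6)y_E = 5.75 ⇒ y_E = 6.9.
Then y_B = 11.5 − (1/3)·6.9 = 9.2.
Equilibrium price: P = 93 − 2·16.1 = 60.8.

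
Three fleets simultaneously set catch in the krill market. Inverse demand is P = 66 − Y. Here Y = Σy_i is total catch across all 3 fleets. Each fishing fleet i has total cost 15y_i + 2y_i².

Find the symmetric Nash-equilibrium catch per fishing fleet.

A representative fishing fleet's profit is π_i = y_i(66 − Y) − 15y_i − 2y_i², with Y = y_i + Σ_{j≠i} y_j.
First-order condition: 51 − 6y_i − Σ_{j≠i} y_j = 0.
Imposing symmetry (y_j = y for all j) turns Σ_{j≠i} y_j into 2y, so 51 = 8y and y = 6.375.

6.375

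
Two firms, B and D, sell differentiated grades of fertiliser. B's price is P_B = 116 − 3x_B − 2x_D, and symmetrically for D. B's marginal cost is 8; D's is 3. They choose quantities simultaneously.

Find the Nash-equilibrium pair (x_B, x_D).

13.1875, 14.4375

Firm B's profit: π = x_B(116 − 3x_B − 2x_D) − 8x_B.
∂π/∂x_B = 108 − 6x_B − 2x_D = 0 ⇒ x_B = 18 − (1/3)x_D.
Similarly x_D = 113/6 − (1/3)x_B.
Plugging x_D into B's best response: x_B = 18 − (1/3)(113/6 − (1/3)x_B) ⇒ (8/9)x_B = 211/18, so x_B = 13.1875.
Then x_D = 113/6 − (1/3)·13.1875 = 14.4375.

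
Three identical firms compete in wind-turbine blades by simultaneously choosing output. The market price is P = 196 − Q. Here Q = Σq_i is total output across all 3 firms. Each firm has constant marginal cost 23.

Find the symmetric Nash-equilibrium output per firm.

43.25

A representative firm's profit is π_i = q_i(196 − Q) − 23q_i, with Q = q_i + Σ_{j≠i} q_j.
First-order condition: 173 − 2q_i − Σ_{j≠i} q_j = 0.
Imposing symmetry (q_j = q for all j) turns Σ_{j≠i} q_j into 2q, so 173 = 4q and q = 43.25.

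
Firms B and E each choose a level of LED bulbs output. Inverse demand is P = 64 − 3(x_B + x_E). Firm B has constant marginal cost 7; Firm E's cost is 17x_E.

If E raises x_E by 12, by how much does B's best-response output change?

Firm B's profit: π = x_B(64 − 3(x_B + x_E)) − 7x_B.
∂π/∂x_B = 57 − 6x_B − 3x_E = 0, so x_B = 9.5 − 0.5x_E.
The reaction-function slope is −0.5, so a 12-unit rise in x_E moves x_B by −0.5 × 12 = −6. B's best response falls — the actions are strategic substitutes.

-6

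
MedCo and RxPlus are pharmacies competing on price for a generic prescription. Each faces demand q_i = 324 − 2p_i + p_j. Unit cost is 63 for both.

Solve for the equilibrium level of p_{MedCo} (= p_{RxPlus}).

150

MedCo's profit: π = (p_{MedCo} − 63)(324 − 2p_{MedCo} + p_{RxPlus}).
∂π/∂p_{MedCo} = 450 − 4p_{MedCo} + p_{RxPlus} = 0 ⇒ p_{MedCo} = 112.5 + 0.25p_{RxPlus}.
The game is symmetric, so in equilibrium p_{RxPlus} = p_{MedCo}: the reaction function gives 0.75p_{MedCo} = 112.5, hence p_{MedCo} = 150.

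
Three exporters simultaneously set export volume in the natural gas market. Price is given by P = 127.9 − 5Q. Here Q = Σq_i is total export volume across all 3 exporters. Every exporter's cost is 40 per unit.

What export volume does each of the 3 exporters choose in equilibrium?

A representative exporter's profit is π_i = q_i(127.9 − 5Q) − 40q_i, with Q = q_i + Σ_{j≠i} q_j.
First-order condition: 87.9 − 10q_i − 5Σ_{j≠i} q_j = 0.
With identical exporters, set every q_j = q: then 87.9 − 10q − 10q = 0, i.e. q = 87.9/20 = 4.395.

4.395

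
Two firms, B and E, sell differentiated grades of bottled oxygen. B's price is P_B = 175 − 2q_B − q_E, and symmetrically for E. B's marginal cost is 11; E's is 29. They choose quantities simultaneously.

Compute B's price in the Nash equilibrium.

Firm B's profit: π = q_B(175 − 2q_B − q_E) − 11q_B.
∂π/∂q_B = 164 − 4q_B − q_E = 0 ⇒ q_B = 41 − 0.25q_E.
Similarly q_E = 36.5 − 0.25q_B.
Substituting the second reaction function into the first: q_B = 41 − 0.25(36.5 − 0.25q_B), which gives 0.9375q_B = 31.875 ⇒ q_B = 34.
Then q_E = 36.5 − 0.25·34 = 28.
P_B = 175 − 2·34 − 28 = 79.

79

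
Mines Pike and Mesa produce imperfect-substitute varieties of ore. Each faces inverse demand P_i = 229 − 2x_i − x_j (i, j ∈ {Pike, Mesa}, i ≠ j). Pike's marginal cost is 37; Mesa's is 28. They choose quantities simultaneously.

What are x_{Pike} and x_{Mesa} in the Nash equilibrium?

37.8, 40.8

Mine Pike's profit: π = x_{Pike}(229 − 2x_{Pike} − x_{Mesa}) − 37x_{Pike}.
∂π/∂x_{Pike} = 192 − 4x_{Pike} − x_{Mesa} = 0 ⇒ x_{Pike} = 48 − 0.25x_{Mesa}.
Similarly x_{Mesa} = 50.25 − 0.25x_{Pike}.
Plugging x_{Mesa} into Pike's best response: x_{Pike} = 48 − 0.25(50.25 − 0.25x_{Pike}) ⇒ 0.9375x_{Pike} = 35.4375, so x_{Pike} = 37.8.
Then x_{Mesa} = 50.25 − 0.25·37.8 = 40.8.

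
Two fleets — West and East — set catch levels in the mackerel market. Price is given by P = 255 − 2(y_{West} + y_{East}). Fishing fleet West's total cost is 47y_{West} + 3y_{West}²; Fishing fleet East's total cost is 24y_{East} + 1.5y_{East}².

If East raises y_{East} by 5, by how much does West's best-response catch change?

Fishing fleet West's profit: π = y_{West}(255 − 2(y_{West} + y_{East})) − 47y_{West} − 3y_{West}².
∂π/∂y_{West} = 208 − 10y_{West} − 2y_{East} = 0, so y_{West} = 20.8 − 0.2y_{East}.
The reaction-function slope is −0.2, so a 5-unit rise in y_{East} moves y_{West} by −0.2 × 5 = −1. West's best response falls — the actions are strategic substitutes.

-1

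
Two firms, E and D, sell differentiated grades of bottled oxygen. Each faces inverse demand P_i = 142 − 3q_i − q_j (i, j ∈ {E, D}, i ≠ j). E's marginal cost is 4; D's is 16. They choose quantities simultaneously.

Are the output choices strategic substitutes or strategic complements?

strategic substitutes

Firm E's profit: π = q_E(142 − 3q_E − q_D) − 4q_E.
∂π/∂q_E = 138 − 6q_E − q_D = 0 ⇒ q_E = 23 − (1/6)q_D.
The best-response slope dq_E/dq_D = −1/6 < 0: the reaction function is downward-sloping, so the choices are strategic substitutes.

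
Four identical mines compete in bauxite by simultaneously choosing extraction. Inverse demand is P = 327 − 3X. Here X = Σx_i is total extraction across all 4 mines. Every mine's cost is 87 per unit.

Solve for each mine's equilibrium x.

16

A representative mine's profit is π_i = x_i(327 − 3X) − 87x_i, with X = x_i + Σ_{j≠i} x_j.
First-order condition: 240 − 6x_i − 3Σ_{j≠i} x_j = 0.
In a symmetric equilibrium every mine chooses the same x, so Σ_{j≠i} x_j = 3x. The condition becomes 240 − 15x = 0, giving x = 240/15 = 16.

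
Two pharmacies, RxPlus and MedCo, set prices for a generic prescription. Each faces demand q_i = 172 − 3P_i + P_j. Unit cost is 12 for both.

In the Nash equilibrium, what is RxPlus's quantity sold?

88.8

RxPlus's profit: π = (P_{RxPlus} − 12)(172 − 3P_{RxPlus} + P_{MedCo}).
∂π/∂P_{RxPlus} = 208 − 6P_{RxPlus} + P_{MedCo} = 0 ⇒ P_{RxPlus} = 104/3 + (1/6)P_{MedCo}.
By symmetry P_{MedCo} = P_{RxPlus}; substituting into the reaction function, (5/6)P_{RxPlus} = 104/3 and P_{RxPlus} = 41.6.
q_{RxPlus} = 172 − 3·41.6 + 41.6 = 88.8.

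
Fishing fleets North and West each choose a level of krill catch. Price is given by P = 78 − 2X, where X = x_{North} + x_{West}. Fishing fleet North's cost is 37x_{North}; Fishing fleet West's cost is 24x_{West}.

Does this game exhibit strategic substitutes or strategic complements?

Fishing fleet North's profit: π = x_{North}(78 − 2(x_{North} + x_{West})) − 37x_{North}.
∂π/∂x_{North} = 41 − 4x_{North} − 2x_{West} = 0, so x_{North} = 10.25 − 0.5x_{West}.
The best-response slope dx_{North}/dx_{West} = −0.5 < 0: the reaction function is downward-sloping, so the choices are strategic substitutes.

strategic substitutes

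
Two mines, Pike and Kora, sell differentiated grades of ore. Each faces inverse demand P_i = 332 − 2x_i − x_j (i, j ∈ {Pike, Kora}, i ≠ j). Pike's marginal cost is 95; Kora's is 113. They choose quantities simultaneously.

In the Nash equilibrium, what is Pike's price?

192.2

Mine Pike's profit: π = x_{Pike}(332 − 2x_{Pike} − x_{Kora}) − 95x_{Pike}.
∂π/∂x_{Pike} = 237 − 4x_{Pike} − x_{Kora} = 0 ⇒ x_{Pike} = 59.25 − 0.25x_{Kora}.
Similarly x_{Kora} = 54.75 − 0.25x_{Pike}.
Substituting the second reaction function into the first: x_{Pike} = 59.25 − 0.25(54.75 − 0.25x_{Pike}), which gives 0.9375x_{Pike} = 45.5625 ⇒ x_{Pike} = 48.6.
Then x_{Kora} = 54.75 − 0.25·48.6 = 42.6.
P_{Pike} = 332 − 2·48.6 − 42.6 = 192.2.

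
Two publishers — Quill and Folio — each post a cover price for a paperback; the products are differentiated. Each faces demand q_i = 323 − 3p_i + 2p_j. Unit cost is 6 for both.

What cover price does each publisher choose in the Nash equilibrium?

85.25

Quill's profit: π = (p_{Quill} − 6)(323 − 3p_{Quill} + 2p_{Folio}).
∂π/∂p_{Quill} = 341 − 6p_{Quill} + 2p_{Folio} = 0 ⇒ p_{Quill} = 341/6 + (1/3)p_{Folio}.
Setting p_{Quill} = p_{Folio} in the reaction function: p_{Quill} = 341/6 + (1/3)p_{Quill}, so p_{Quill} = (341/6) / (2/3) = 85.25.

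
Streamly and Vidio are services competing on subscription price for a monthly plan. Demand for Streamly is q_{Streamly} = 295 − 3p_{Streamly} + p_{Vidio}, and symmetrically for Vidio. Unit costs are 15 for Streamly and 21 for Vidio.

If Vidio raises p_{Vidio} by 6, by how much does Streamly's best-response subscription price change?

Streamly's profit: π = (p_{Streamly} − 15)(295 − 3p_{Streamly} + p_{Vidio}).
∂π/∂p_{Streamly} = 340 − 6p_{Streamly} + p_{Vidio} = 0 ⇒ p_{Streamly} = 170/3 + (1/6)p_{Vidio}.
The reaction-function slope is 1/6, so a 6-unit rise in p_{Vidio} moves p_{Streamly} by 1/6 × 6 = 1. Streamly's best response rises — the actions are strategic complements.

1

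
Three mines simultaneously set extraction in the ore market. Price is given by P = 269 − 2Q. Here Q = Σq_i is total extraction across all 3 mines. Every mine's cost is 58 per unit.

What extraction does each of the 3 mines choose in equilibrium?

A representative mine's profit is π_i = q_i(269 − 2Q) − 58q_i, with Q = q_i + Σ_{j≠i} q_j.
First-order condition: 211 − 4q_i − 2Σ_{j≠i} q_j = 0.
With identical mines, set every q_j = q: then 211 − 4q − 4q = 0, i.e. q = 211/8 = 26.375.

26.375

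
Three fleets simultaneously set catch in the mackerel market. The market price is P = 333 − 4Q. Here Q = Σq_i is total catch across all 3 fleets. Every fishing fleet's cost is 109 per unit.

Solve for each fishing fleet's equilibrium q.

14

A representative fishing fleet's profit is π_i = q_i(333 − 4Q) − 109q_i, with Q = q_i + Σ_{j≠i} q_j.
First-order condition: 224 − 8q_i − 4Σ_{j≠i} q_j = 0.
In a symmetric equilibrium every fishing fleet chooses the same q, so Σ_{j≠i} q_j = 2q. The condition becomes 224 − 16q = 0, giving q = 224/16 = 14.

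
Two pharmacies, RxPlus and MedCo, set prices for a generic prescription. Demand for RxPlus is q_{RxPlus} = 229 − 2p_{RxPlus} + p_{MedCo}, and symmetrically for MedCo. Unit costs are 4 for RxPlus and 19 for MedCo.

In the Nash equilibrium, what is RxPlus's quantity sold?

RxPlus's profit: π = (p_{RxPlus} − 4)(229 − 2p_{RxPlus} + p_{MedCo}).
∂π/∂p_{RxPlus} = 237 − 4p_{RxPlus} + p_{MedCo} = 0 ⇒ p_{RxPlus} = 59.25 + 0.25p_{MedCo}.
Similarly p_{MedCo} = 66.75 + 0.25p_{RxPlus}.
Plugging p_{MedCo} into RxPlus's best response: p_{RxPlus} = 59.25 + 0.25(66.75 + 0.25p_{RxPlus}) ⇒ 0.9375p_{RxPlus} = 75.9375, so p_{RxPlus} = 81.
Then p_{MedCo} = 66.75 + 0.25·81 = 87.
q_{RxPlus} = 229 − 2·81 + 87 = 154.

154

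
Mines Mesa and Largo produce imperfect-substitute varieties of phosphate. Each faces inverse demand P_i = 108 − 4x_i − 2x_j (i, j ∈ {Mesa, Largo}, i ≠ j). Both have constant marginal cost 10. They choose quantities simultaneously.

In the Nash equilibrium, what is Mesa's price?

Mine Mesa's profit: π = x_{Mesa}(108 − 4x_{Mesa} − 2x_{Largo}) − 10x_{Mesa}.
∂π/∂x_{Mesa} = 98 − 8x_{Mesa} − 2x_{Largo} = 0 ⇒ x_{Mesa} = 12.25 − 0.25x_{Largo}.
The game is symmetric, so in equilibrium x_{Largo} = x_{Mesa}: the reaction function gives 1.25x_{Mesa} = 12.25, hence x_{Mesa} = 9.8.
P_{Mesa} = 108 − 4·9.8 − 2·9.8 = 49.2.

49.2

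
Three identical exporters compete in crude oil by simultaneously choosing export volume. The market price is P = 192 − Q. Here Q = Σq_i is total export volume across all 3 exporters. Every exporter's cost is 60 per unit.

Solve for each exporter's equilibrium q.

33

A representative exporter's profit is π_i = q_i(192 − Q) − 60q_i, with Q = q_i + Σ_{j≠i} q_j.
First-order condition: 132 − 2q_i − Σ_{j≠i} q_j = 0.
In a symmetric equilibrium every exporter chooses the same q, so Σ_{j≠i} q_j = 2q. The condition becomes 132 − 4q = 0, giving q = 132/4 = 33.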